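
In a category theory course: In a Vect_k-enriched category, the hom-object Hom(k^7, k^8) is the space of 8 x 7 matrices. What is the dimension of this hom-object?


In Vect-enriched categories, Hom(k^n, k^m) is the space of m x n matrices.
dim(Hom(k^7, k^8)) = 8 * 7 = 56

56


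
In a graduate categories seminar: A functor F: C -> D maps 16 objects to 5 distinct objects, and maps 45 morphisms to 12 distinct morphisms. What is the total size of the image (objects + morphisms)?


The image of F consists of distinct objects and distinct morphisms.
|Im(F)| on objects = 5
|Im(F)| on morphisms = 12
Total image cardinality = 5 + 12 = 17

17


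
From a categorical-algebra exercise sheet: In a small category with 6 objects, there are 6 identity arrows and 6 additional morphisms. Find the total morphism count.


Each object has an identity morphism, giving 6 identities.
Adding the 6 non-identity morphisms:
Total = 6 + 6 = 12

12


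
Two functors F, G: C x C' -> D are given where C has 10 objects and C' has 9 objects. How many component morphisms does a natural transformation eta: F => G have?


A natural transformation eta: F => G assigns one component morphism per
object of the domain category.
The domain is the product category C x C', so
|Ob(C x C')| = |Ob(C)| * |Ob(C')| = 10 * 9 = 90.
Therefore eta has 90 component morphisms.

90


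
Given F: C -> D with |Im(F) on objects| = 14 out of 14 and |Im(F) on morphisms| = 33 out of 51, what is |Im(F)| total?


The image of F consists of distinct objects and distinct morphisms.
|Im(F)| on objects = 14
|Im(F)| on morphisms = 33
Total image cardinality = 14 + 33 = 47

47


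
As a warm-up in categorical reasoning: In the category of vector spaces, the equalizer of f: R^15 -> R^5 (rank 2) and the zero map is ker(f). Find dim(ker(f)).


The equalizer of f and the zero map is ker(f).
By the rank-nullity theorem: dim(ker(f)) = dim(domain) - rank(f).
dim(ker(f)) = 15 - 2 = 13

13


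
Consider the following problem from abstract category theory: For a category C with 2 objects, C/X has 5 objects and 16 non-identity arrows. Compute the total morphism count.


In the slice category C/X, objects are morphisms to X.
Identity morphisms: 5 (one per object of C/X).
Non-identity morphisms: 16.
Total = 5 + 16 = 21

21


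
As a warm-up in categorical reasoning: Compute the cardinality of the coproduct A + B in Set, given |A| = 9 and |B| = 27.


In Set, the coproduct A + B is the disjoint union.
|A + B| = |A| + |B| = 9 + 27 = 36

36


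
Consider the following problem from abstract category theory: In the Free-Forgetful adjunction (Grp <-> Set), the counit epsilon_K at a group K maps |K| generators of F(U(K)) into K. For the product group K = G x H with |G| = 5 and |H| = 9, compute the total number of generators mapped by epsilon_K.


The counit epsilon_K: F(U(K)) -> K of the Free-Forgetful adjunction
maps |K| generators of F(U(K)) into K. For K = G x H (the product group),
|G x H| = |G| * |H|.
Total generators mapped = 5 * 9 = 45.

45


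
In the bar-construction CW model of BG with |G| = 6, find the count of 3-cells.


In the bar-construction CW model of BG, the n-cells are indexed by
n-tuples [g_1|...|g_n] of non-identity elements of G (degenerate
simplices with some g_i = e do not contribute cells), so there are
(|G| - 1)^n n-cells.
For dim = 3 with |G| = 6:
cells = (6 - 1)^3 = 5^3 = 125

125


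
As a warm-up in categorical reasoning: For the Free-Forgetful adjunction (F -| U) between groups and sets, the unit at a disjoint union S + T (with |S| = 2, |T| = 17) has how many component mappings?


The unit eta_X: X -> U(F(X)) of the Free-Forgetful adjunction
maps each element of X to a generator of F(X). For X = S + T (disjoint
union in Set), |S + T| = |S| + |T|.
Total mappings = 2 + 17 = 19.

19


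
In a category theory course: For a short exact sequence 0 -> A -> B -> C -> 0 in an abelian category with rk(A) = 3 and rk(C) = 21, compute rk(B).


For a short exact sequence 0 -> A -> B -> C -> 0,
rank is additive: rank(B) = rank(A) + rank(C).
rank(B) = 3 + 21 = 24

24


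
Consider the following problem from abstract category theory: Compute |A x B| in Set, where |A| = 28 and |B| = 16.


In Set, the product A x B is the Cartesian product.
By the universal property, |A x B| = |A| * |B|.
|A x B| = 28 * 16 = 448

448


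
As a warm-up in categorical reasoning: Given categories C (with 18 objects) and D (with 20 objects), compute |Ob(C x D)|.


The product category C x D has objects that are pairs (c, d).
Number of pairs = |Ob(C)| * |Ob(D)| = 18 * 20 = 360

360


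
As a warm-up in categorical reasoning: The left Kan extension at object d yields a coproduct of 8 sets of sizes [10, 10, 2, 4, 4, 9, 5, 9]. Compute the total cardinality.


Pointwise, the left Kan extension (Lan_F H)(d) is the colimit, indexed
by the comma category (F downarrow d), of H composed with the
projection (F downarrow d) -> C. Here that colimit is given
as a coproduct (disjoint union) of sets, so its cardinality is the
sum of the sizes of the summands.
Coproduct of sets with sizes: 10 + 10 + 2 + 4 + 4 + 9 + 5 + 9
= 53

53


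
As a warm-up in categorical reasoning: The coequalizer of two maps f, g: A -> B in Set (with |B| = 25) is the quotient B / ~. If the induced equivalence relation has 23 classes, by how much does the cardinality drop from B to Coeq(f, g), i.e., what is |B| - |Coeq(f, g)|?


The coequalizer Coeq(f, g) = B / ~ has one element per equivalence class.
|B| = 25, |Coeq(f, g)| = 23.
|B| - |Coeq(f, g)| = 25 - 23 = 2.

2


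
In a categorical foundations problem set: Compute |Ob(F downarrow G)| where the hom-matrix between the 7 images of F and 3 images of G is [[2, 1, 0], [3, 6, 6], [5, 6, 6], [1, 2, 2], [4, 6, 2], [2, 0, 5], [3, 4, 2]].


Objects of (F downarrow G) are triples (a, b, h: F(a)->G(b)).
The count equals the sum of all entries in the hom-matrix.
sum(row 0) = 3
sum(row 1) = 15
sum(row 2) = 17
sum(row 3) = 5
sum(row 4) = 12
sum(row 5) = 7
sum(row 6) = 9
Grand total = 68

68


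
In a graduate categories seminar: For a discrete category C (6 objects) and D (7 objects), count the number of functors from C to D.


A functor from a discrete category C to D is determined by
where each object maps. Each of the 6 objects of C can map
to any of the 7 objects of D independently.
Number of functors = 7^6 = 117649

117649


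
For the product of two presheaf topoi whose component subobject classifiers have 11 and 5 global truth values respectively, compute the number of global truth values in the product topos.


In a product of presheaf topoi E_1 x E_2, the subobject classifier
is Omega = Omega_1 x Omega_2 (componentwise), so
|Omega(top)| = |Omega_1(top_1)| * |Omega_2(top_2)|.
= 11 * 5 = 55.

55


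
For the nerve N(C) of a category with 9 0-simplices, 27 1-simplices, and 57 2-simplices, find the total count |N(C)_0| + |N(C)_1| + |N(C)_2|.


The 2-skeleton of the nerve N(C) consists of simplices in dimensions 0, 1, 2:
  |N(C)_0| = 9 (objects)
  |N(C)_1| = 27 (morphisms)
  |N(C)_2| = 57 (composable pairs)
Total = 9 + 27 + 57 = 93

93


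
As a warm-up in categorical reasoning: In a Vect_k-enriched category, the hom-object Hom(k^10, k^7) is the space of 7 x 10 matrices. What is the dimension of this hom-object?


In Vect-enriched categories, Hom(k^n, k^m) is the space of m x n matrices.
dim(Hom(k^10, k^7)) = 7 * 10 = 70

70


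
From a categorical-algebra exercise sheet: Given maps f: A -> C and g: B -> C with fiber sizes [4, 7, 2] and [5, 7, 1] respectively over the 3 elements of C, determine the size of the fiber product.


The pullback A x_C B consists of pairs (a, b) with f(a) = g(b).
For each element c in C, the fiber product has |f^-1(c)| * |g^-1(c)| elements.
Summing over C: 4 * 5 + 7 * 7 + 2 * 1
= 20 + 49 + 2 = 71

71


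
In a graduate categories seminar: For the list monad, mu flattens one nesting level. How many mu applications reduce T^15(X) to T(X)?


Each application of mu: T^2 -> T removes one layer of nesting.
Starting at depth 15 (i.e., T^15(X)), we need to reach T(X).
Number of mu applications = 15 - 1 = 14

14


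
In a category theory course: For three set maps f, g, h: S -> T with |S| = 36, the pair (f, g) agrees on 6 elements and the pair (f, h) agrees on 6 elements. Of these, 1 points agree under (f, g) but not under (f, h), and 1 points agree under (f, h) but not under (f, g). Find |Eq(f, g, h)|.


Eq(f, g, h) is the triple-agreement set: points in S where all three
maps take the same value. Using inclusion-exclusion on the pairwise data:
Pair (f, g) agrees on 6 points; pair (f, h) on 6 points.
Points agreeing under (f, g) but not (f, h) = 1; under (f, h) but not (f, g) = 1.
Triple-agreement = agreement-in-(f, g) minus points that agree under (f, g) but not (f, h):
|Eq(f, g, h)| = 6 - 1 = 5
(cross-check via (f, h): 6 - 1 = 5.)

5


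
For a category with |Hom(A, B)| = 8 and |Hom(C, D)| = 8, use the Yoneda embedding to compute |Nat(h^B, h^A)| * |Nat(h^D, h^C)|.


By the Yoneda lemma, Nat(h^B, h^A) is isomorphic to Hom(A, B),
so |Nat(h^B, h^A)| = |Hom(A, B)| and |Nat(h^D, h^C)| = |Hom(C, D)|.
|Hom(A, B)| = 8, |Hom(C, D)| = 8.
|Nat(h^B, h^A) x Nat(h^D, h^C)| = 8 * 8 = 64

64


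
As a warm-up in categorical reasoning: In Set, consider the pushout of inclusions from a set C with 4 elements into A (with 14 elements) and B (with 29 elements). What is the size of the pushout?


The pushout A +_C B identifies the images of C in A and B.
|A +_C B| = |A| + |B| - |C| (for injections).
= 14 + 29 - 4 = 39

39


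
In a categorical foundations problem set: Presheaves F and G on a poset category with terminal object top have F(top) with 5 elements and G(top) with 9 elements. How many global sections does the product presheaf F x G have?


Global sections of a presheaf on a poset with terminal top satisfy
Gamma(H) ~ H(top). Presheaves admit pointwise products, so
(F x G)(top) = F(top) x G(top) (Cartesian product).
|Gamma(F x G)| = |F(top)| * |G(top)| = 5 * 9 = 45.

45


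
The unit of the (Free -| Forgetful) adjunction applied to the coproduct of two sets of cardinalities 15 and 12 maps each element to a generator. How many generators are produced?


The unit eta_X: X -> U(F(X)) of the Free-Forgetful adjunction
maps each element of X to a generator of F(X). For X = S + T (disjoint
union in Set), |S + T| = |S| + |T|.
Total mappings = 15 + 12 = 27.

27


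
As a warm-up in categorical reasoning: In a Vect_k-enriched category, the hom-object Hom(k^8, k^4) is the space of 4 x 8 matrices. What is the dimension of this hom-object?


In Vect-enriched categories, Hom(k^n, k^m) is the space of m x n matrices.
dim(Hom(k^8, k^4)) = 4 * 8 = 32

32


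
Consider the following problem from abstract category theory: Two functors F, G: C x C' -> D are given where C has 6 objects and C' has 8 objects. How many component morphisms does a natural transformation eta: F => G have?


A natural transformation eta: F => G assigns one component morphism per
object of the domain category.
The domain is the product category C x C', so
|Ob(C x C')| = |Ob(C)| * |Ob(C')| = 6 * 8 = 48.
Therefore eta has 48 component morphisms.

48


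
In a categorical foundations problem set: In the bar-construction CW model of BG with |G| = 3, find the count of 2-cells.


In the bar-construction CW model of BG, the n-cells are indexed by
n-tuples [g_1|...|g_n] of non-identity elements of G (degenerate
simplices with some g_i = e do not contribute cells), so there are
(|G| - 1)^n n-cells.
For dim = 2 with |G| = 3:
cells = (3 - 1)^2 = 2^2 = 4

4


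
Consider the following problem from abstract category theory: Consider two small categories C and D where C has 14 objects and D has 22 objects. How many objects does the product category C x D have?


The product category C x D has objects that are pairs (c, d).
Number of pairs = |Ob(C)| * |Ob(D)| = 14 * 22 = 308

308


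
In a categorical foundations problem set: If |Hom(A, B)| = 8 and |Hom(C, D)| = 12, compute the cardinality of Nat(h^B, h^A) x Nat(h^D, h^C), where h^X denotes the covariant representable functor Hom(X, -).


By the Yoneda lemma, Nat(h^B, h^A) is isomorphic to Hom(A, B),
so |Nat(h^B, h^A)| = |Hom(A, B)| and |Nat(h^D, h^C)| = |Hom(C, D)|.
|Hom(A, B)| = 8, |Hom(C, D)| = 12.
|Nat(h^B, h^A) x Nat(h^D, h^C)| = 8 * 12 = 96

96


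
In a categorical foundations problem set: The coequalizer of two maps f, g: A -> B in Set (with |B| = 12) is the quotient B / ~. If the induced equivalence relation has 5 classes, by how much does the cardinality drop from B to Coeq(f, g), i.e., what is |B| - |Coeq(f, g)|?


The coequalizer Coeq(f, g) = B / ~ has one element per equivalence class.
|B| = 12, |Coeq(f, g)| = 5.
|B| - |Coeq(f, g)| = 12 - 5 = 7.

7


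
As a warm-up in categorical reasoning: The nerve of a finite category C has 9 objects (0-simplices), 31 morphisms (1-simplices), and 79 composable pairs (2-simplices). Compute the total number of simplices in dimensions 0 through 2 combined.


The 2-skeleton of the nerve N(C) consists of simplices in dimensions 0, 1, 2:
  |N(C)_0| = 9 (objects)
  |N(C)_1| = 31 (morphisms)
  |N(C)_2| = 79 (composable pairs)
Total = 9 + 31 + 79 = 119

119


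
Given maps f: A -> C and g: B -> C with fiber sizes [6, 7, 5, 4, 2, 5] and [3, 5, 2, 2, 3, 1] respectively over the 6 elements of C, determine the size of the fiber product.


The pullback A x_C B consists of pairs (a, b) with f(a) = g(b).
For each element c in C, the fiber product has |f^-1(c)| * |g^-1(c)| elements.
Summing over C: 6 * 3 + 7 * 5 + 5 * 2 + 4 * 2 + 2 * 3 + 5 * 1
= 18 + 35 + 10 + 8 + 6 + 5 = 82

82


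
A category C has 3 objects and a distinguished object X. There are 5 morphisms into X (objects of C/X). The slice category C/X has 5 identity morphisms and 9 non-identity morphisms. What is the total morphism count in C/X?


In the slice category C/X, objects are morphisms to X.
Identity morphisms: 5 (one per object of C/X).
Non-identity morphisms: 9.
Total = 5 + 9 = 14

14


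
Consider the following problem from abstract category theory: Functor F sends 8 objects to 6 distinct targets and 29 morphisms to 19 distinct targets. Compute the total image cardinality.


The image of F consists of distinct objects and distinct morphisms.
|Im(F)| on objects = 6
|Im(F)| on morphisms = 19
Total image cardinality = 6 + 19 = 25

25


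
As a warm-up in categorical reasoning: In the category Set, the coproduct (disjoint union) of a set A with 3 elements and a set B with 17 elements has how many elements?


In Set, the coproduct A + B is the disjoint union.
|A + B| = |A| + |B| = 3 + 17 = 20

20


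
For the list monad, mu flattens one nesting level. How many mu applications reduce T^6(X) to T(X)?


Each application of mu: T^2 -> T removes one layer of nesting.
Starting at depth 6 (i.e., T^6(X)), we need to reach T(X).
Number of mu applications = 6 - 1 = 5

5


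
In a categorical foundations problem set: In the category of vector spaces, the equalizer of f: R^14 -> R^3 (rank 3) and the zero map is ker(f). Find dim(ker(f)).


The equalizer of f and the zero map is ker(f).
By the rank-nullity theorem: dim(ker(f)) = dim(domain) - rank(f).
dim(ker(f)) = 14 - 3 = 11

11


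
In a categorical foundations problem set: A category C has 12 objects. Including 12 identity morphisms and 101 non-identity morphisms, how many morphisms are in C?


Each object has an identity morphism, giving 12 identities.
Adding the 101 non-identity morphisms:
Total = 12 + 101 = 113

113


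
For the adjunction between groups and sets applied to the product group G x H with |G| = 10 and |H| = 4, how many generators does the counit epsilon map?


The counit epsilon_K: F(U(K)) -> K of the Free-Forgetful adjunction
maps |K| generators of F(U(K)) into K. For K = G x H (the product group),
|G x H| = |G| * |H|.
Total generators mapped = 10 * 4 = 40.

40


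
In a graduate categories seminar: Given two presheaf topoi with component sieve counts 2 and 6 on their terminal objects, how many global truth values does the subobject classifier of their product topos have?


In a product of presheaf topoi E_1 x E_2, the subobject classifier
is Omega = Omega_1 x Omega_2 (componentwise), so
|Omega(top)| = |Omega_1(top_1)| * |Omega_2(top_2)|.
= 2 * 6 = 12.

12


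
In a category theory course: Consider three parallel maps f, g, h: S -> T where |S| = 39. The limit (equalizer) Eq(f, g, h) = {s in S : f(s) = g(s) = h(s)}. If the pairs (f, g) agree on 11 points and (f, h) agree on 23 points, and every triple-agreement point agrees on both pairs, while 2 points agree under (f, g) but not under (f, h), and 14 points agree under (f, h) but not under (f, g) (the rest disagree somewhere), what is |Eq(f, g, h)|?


Eq(f, g, h) is the triple-agreement set: points in S where all three
maps take the same value. Using inclusion-exclusion on the pairwise data:
Pair (f, g) agrees on 11 points; pair (f, h) on 23 points.
Points agreeing under (f, g) but not (f, h) = 2; under (f, h) but not (f, g) = 14.
Triple-agreement = agreement-in-(f, g) minus points that agree under (f, g) but not (f, h):
|Eq(f, g, h)| = 11 - 2 = 9
(cross-check via (f, h): 23 - 14 = 9.)

9


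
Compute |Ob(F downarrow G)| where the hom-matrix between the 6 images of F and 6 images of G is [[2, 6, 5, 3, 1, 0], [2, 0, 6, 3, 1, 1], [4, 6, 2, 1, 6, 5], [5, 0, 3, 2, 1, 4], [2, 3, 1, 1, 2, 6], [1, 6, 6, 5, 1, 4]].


Objects of (F downarrow G) are triples (a, b, h: F(a)->G(b)).
The count equals the sum of all entries in the hom-matrix.
sum(row 0) = 17
sum(row 1) = 13
sum(row 2) = 24
sum(row 3) = 15
sum(row 4) = 15
sum(row 5) = 23
Grand total = 107

107


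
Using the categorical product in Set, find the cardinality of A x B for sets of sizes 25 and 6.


In Set, the product A x B is the Cartesian product.
By the universal property, |A x B| = |A| * |B|.
|A x B| = 25 * 6 = 150

150


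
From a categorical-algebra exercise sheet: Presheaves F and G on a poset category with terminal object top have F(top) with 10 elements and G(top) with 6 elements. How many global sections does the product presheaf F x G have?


Global sections of a presheaf on a poset with terminal top satisfy
Gamma(H) ~ H(top). Presheaves admit pointwise products, so
(F x G)(top) = F(top) x G(top) (Cartesian product).
|Gamma(F x G)| = |F(top)| * |G(top)| = 10 * 6 = 60.

60


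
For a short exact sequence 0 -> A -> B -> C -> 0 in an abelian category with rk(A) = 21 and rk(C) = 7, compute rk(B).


For a short exact sequence 0 -> A -> B -> C -> 0,
rank is additive: rank(B) = rank(A) + rank(C).
rank(B) = 21 + 7 = 28

28


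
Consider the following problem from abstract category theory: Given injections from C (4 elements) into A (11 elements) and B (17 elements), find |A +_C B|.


The pushout A +_C B identifies the images of C in A and B.
|A +_C B| = |A| + |B| - |C| (for injections).
= 11 + 17 - 4 = 24

24


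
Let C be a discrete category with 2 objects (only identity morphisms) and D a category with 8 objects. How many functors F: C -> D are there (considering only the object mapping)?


A functor from a discrete category C to D is determined by
where each object maps. Each of the 2 objects of C can map
to any of the 8 objects of D independently.
Number of functors = 8^2 = 64

64


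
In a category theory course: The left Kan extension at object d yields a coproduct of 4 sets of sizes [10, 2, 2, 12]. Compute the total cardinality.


Pointwise, the left Kan extension (Lan_F H)(d) is the colimit, indexed
by the comma category (F downarrow d), of H composed with the
projection (F downarrow d) -> C. Here that colimit is given
as a coproduct (disjoint union) of sets, so its cardinality is the
sum of the sizes of the summands.
Coproduct of sets with sizes: 10 + 2 + 2 + 12
= 26

26


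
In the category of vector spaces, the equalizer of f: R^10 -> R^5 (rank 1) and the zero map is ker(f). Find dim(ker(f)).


The equalizer of f and the zero map is ker(f).
By the rank-nullity theorem: dim(ker(f)) = dim(domain) - rank(f).
dim(ker(f)) = 10 - 1 = 9

9


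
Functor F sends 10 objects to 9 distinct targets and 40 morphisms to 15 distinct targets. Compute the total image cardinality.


The image of F consists of distinct objects and distinct morphisms.
|Im(F)| on objects = 9
|Im(F)| on morphisms = 15
Total image cardinality = 9 + 15 = 24

24


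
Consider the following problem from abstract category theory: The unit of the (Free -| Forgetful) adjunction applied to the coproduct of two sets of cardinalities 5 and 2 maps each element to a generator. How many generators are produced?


The unit eta_X: X -> U(F(X)) of the Free-Forgetful adjunction
maps each element of X to a generator of F(X). For X = S + T (disjoint
union in Set), |S + T| = |S| + |T|.
Total mappings = 5 + 2 = 7.

7


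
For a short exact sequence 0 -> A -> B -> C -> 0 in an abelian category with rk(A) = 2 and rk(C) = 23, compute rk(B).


For a short exact sequence 0 -> A -> B -> C -> 0,
rank is additive: rank(B) = rank(A) + rank(C).
rank(B) = 2 + 23 = 25

25


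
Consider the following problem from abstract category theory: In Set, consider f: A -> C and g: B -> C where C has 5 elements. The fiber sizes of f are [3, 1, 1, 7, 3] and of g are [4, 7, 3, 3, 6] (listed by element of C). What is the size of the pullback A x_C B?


The pullback A x_C B consists of pairs (a, b) with f(a) = g(b).
For each element c in C, the fiber product has |f^-1(c)| * |g^-1(c)| elements.
Summing over C: 3 * 4 + 1 * 7 + 1 * 3 + 7 * 3 + 3 * 6
= 12 + 7 + 3 + 21 + 18 = 61

61


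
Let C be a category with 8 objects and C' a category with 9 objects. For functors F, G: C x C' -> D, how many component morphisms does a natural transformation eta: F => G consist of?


A natural transformation eta: F => G assigns one component morphism per
object of the domain category.
The domain is the product category C x C', so
|Ob(C x C')| = |Ob(C)| * |Ob(C')| = 8 * 9 = 72.
Therefore eta has 72 component morphisms.

72


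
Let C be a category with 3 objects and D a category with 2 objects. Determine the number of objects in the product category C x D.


The product category C x D has objects that are pairs (c, d).
Number of pairs = |Ob(C)| * |Ob(D)| = 3 * 2 = 6

6


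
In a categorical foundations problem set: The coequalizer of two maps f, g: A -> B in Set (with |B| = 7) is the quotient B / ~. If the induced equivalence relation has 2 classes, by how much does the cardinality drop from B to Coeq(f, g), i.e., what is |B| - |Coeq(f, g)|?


The coequalizer Coeq(f, g) = B / ~ has one element per equivalence class.
|B| = 7, |Coeq(f, g)| = 2.
|B| - |Coeq(f, g)| = 7 - 2 = 5.

5


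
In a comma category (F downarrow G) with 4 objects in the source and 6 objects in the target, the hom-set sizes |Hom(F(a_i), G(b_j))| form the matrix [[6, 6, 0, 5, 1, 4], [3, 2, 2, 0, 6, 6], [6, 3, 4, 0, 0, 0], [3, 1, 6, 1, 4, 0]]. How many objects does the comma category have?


Objects of (F downarrow G) are triples (a, b, h: F(a)->G(b)).
The count equals the sum of all entries in the hom-matrix.
sum(row 0) = 22
sum(row 1) = 19
sum(row 2) = 13
sum(row 3) = 15
Grand total = 69

69


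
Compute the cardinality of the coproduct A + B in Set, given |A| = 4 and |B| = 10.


In Set, the coproduct A + B is the disjoint union.
|A + B| = |A| + |B| = 4 + 10 = 14

14


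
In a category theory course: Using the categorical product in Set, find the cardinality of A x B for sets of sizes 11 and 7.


In Set, the product A x B is the Cartesian product.
By the universal property, |A x B| = |A| * |B|.
|A x B| = 11 * 7 = 77

77


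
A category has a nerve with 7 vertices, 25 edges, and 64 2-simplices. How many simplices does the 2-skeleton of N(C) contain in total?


The 2-skeleton of the nerve N(C) consists of simplices in dimensions 0, 1, 2:
  |N(C)_0| = 7 (objects)
  |N(C)_1| = 25 (morphisms)
  |N(C)_2| = 64 (composable pairs)
Total = 7 + 25 + 64 = 96

96


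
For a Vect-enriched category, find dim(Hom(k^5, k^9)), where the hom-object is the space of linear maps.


In Vect-enriched categories, Hom(k^n, k^m) is the space of m x n matrices.
dim(Hom(k^5, k^9)) = 9 * 5 = 45

45


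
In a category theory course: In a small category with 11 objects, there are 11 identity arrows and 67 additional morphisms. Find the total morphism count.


Each object has an identity morphism, giving 11 identities.
Adding the 67 non-identity morphisms:
Total = 11 + 67 = 78

78


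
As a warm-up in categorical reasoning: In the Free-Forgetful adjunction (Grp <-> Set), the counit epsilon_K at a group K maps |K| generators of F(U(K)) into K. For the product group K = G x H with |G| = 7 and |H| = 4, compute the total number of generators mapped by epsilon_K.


The counit epsilon_K: F(U(K)) -> K of the Free-Forgetful adjunction
maps |K| generators of F(U(K)) into K. For K = G x H (the product group),
|G x H| = |G| * |H|.
Total generators mapped = 7 * 4 = 28.

28


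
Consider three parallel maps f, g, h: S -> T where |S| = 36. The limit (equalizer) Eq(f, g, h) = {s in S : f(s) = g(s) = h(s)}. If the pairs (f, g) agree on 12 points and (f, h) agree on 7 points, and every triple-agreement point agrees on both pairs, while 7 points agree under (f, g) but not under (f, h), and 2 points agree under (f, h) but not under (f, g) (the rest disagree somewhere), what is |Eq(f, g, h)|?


Eq(f, g, h) is the triple-agreement set: points in S where all three
maps take the same value. Using inclusion-exclusion on the pairwise data:
Pair (f, g) agrees on 12 points; pair (f, h) on 7 points.
Points agreeing under (f, g) but not (f, h) = 7; under (f, h) but not (f, g) = 2.
Triple-agreement = agreement-in-(f, g) minus points that agree under (f, g) but not (f, h):
|Eq(f, g, h)| = 12 - 7 = 5
(cross-check via (f, h): 7 - 2 = 5.)

5


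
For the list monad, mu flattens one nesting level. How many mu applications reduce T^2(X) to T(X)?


Each application of mu: T^2 -> T removes one layer of nesting.
Starting at depth 2 (i.e., T^2(X)), we need to reach T(X).
Number of mu applications = 2 - 1 = 1

1


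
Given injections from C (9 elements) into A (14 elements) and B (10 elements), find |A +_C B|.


The pushout A +_C B identifies the images of C in A and B.
|A +_C B| = |A| + |B| - |C| (for injections).
= 14 + 10 - 9 = 15

15


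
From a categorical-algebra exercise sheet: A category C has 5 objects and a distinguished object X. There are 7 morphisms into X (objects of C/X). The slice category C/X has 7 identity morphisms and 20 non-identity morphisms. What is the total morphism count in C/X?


In the slice category C/X, objects are morphisms to X.
Identity morphisms: 7 (one per object of C/X).
Non-identity morphisms: 20.
Total = 7 + 20 = 27

27


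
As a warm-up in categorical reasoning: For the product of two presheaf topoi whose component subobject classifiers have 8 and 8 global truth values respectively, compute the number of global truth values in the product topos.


In a product of presheaf topoi E_1 x E_2, the subobject classifier
is Omega = Omega_1 x Omega_2 (componentwise), so
|Omega(top)| = |Omega_1(top_1)| * |Omega_2(top_2)|.
= 8 * 8 = 64.

64


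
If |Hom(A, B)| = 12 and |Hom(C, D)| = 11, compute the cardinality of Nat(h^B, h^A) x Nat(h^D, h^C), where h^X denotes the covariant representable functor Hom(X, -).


By the Yoneda lemma, Nat(h^B, h^A) is isomorphic to Hom(A, B),
so |Nat(h^B, h^A)| = |Hom(A, B)| and |Nat(h^D, h^C)| = |Hom(C, D)|.
|Hom(A, B)| = 12, |Hom(C, D)| = 11.
|Nat(h^B, h^A) x Nat(h^D, h^C)| = 12 * 11 = 132

132


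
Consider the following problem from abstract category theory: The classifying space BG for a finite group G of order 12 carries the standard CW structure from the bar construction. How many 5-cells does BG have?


In the bar-construction CW model of BG, the n-cells are indexed by
n-tuples [g_1|...|g_n] of non-identity elements of G (degenerate
simplices with some g_i = e do not contribute cells), so there are
(|G| - 1)^n n-cells.
For dim = 5 with |G| = 12:
cells = (12 - 1)^5 = 11^5 = 161051

161051


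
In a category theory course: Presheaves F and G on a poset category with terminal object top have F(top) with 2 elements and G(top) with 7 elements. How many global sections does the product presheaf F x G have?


Global sections of a presheaf on a poset with terminal top satisfy
Gamma(H) ~ H(top). Presheaves admit pointwise products, so
(F x G)(top) = F(top) x G(top) (Cartesian product).
|Gamma(F x G)| = |F(top)| * |G(top)| = 2 * 7 = 14.

14


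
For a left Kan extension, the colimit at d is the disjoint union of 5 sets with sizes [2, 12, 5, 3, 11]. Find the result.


Pointwise, the left Kan extension (Lan_F H)(d) is the colimit, indexed
by the comma category (F downarrow d), of H composed with the
projection (F downarrow d) -> C. Here that colimit is given
as a coproduct (disjoint union) of sets, so its cardinality is the
sum of the sizes of the summands.
Coproduct of sets with sizes: 2 + 12 + 5 + 3 + 11
= 33

33


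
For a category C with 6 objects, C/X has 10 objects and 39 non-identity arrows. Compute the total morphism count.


In the slice category C/X, objects are morphisms to X.
Identity morphisms: 10 (one per object of C/X).
Non-identity morphisms: 39.
Total = 10 + 39 = 49

49


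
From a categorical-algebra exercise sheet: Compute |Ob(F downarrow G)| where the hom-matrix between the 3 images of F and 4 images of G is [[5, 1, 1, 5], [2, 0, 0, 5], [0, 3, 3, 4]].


Objects of (F downarrow G) are triples (a, b, h: F(a)->G(b)).
The count equals the sum of all entries in the hom-matrix.
sum(row 0) = 12
sum(row 1) = 7
sum(row 2) = 10
Grand total = 29

29


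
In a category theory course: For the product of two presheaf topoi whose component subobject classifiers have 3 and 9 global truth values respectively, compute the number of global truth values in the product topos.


In a product of presheaf topoi E_1 x E_2, the subobject classifier
is Omega = Omega_1 x Omega_2 (componentwise), so
|Omega(top)| = |Omega_1(top_1)| * |Omega_2(top_2)|.
= 3 * 9 = 27.

27


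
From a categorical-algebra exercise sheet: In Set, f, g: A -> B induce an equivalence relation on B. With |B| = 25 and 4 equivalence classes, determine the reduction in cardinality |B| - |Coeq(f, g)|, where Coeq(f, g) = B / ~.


The coequalizer Coeq(f, g) = B / ~ has one element per equivalence class.
|B| = 25, |Coeq(f, g)| = 4.
|B| - |Coeq(f, g)| = 25 - 4 = 21.

21


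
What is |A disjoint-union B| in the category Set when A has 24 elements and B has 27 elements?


In Set, the coproduct A + B is the disjoint union.
|A + B| = |A| + |B| = 24 + 27 = 51

51


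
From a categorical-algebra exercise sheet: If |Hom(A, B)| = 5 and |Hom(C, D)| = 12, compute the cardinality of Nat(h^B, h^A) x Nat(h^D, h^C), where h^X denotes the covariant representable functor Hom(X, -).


By the Yoneda lemma, Nat(h^B, h^A) is isomorphic to Hom(A, B),
so |Nat(h^B, h^A)| = |Hom(A, B)| and |Nat(h^D, h^C)| = |Hom(C, D)|.
|Hom(A, B)| = 5, |Hom(C, D)| = 12.
|Nat(h^B, h^A) x Nat(h^D, h^C)| = 5 * 12 = 60

60


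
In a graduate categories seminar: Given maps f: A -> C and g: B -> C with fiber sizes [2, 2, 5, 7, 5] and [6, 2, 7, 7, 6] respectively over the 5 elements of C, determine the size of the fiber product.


The pullback A x_C B consists of pairs (a, b) with f(a) = g(b).
For each element c in C, the fiber product has |f^-1(c)| * |g^-1(c)| elements.
Summing over C: 2 * 6 + 2 * 2 + 5 * 7 + 7 * 7 + 5 * 6
= 12 + 4 + 35 + 49 + 30 = 130

130


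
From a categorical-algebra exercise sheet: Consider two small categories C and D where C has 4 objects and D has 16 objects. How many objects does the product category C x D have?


The product category C x D has objects that are pairs (c, d).
Number of pairs = |Ob(C)| * |Ob(D)| = 4 * 16 = 64

64


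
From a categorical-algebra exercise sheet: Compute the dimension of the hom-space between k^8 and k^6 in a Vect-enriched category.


In Vect-enriched categories, Hom(k^n, k^m) is the space of m x n matrices.
dim(Hom(k^8, k^6)) = 6 * 8 = 48

48


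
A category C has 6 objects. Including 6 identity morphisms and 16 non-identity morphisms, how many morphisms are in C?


Each object has an identity morphism, giving 6 identities.
Adding the 16 non-identity morphisms:
Total = 6 + 16 = 22

22


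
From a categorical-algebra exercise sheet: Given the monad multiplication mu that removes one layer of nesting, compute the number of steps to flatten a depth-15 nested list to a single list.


Each application of mu: T^2 -> T removes one layer of nesting.
Starting at depth 15 (i.e., T^15(X)), we need to reach T(X).
Number of mu applications = 15 - 1 = 14

14


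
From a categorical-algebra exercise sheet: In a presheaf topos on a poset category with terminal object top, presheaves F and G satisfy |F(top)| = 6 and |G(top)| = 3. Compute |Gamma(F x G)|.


Global sections of a presheaf on a poset with terminal top satisfy
Gamma(H) ~ H(top). Presheaves admit pointwise products, so
(F x G)(top) = F(top) x G(top) (Cartesian product).
|Gamma(F x G)| = |F(top)| * |G(top)| = 6 * 3 = 18.

18


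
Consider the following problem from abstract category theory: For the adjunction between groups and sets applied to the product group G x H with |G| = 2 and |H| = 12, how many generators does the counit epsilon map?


The counit epsilon_K: F(U(K)) -> K of the Free-Forgetful adjunction
maps |K| generators of F(U(K)) into K. For K = G x H (the product group),
|G x H| = |G| * |H|.
Total generators mapped = 2 * 12 = 24.

24


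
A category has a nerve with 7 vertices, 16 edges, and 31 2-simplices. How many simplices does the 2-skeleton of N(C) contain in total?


The 2-skeleton of the nerve N(C) consists of simplices in dimensions 0, 1, 2:
  |N(C)_0| = 7 (objects)
  |N(C)_1| = 16 (morphisms)
  |N(C)_2| = 31 (composable pairs)
Total = 7 + 16 + 31 = 54

54


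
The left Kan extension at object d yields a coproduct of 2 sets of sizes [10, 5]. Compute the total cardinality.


Pointwise, the left Kan extension (Lan_F H)(d) is the colimit, indexed
by the comma category (F downarrow d), of H composed with the
projection (F downarrow d) -> C. Here that colimit is given
as a coproduct (disjoint union) of sets, so its cardinality is the
sum of the sizes of the summands.
Coproduct of sets with sizes: 10 + 5
= 15

15


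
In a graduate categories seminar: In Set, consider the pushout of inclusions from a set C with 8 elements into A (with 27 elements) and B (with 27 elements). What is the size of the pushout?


The pushout A +_C B identifies the images of C in A and B.
|A +_C B| = |A| + |B| - |C| (for injections).
= 27 + 27 - 8 = 46

46


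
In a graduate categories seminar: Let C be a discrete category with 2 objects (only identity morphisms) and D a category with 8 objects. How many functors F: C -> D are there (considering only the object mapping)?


A functor from a discrete category C to D is determined by
where each object maps. Each of the 2 objects of C can map
to any of the 8 objects of D independently.
Number of functors = 8^2 = 64

64


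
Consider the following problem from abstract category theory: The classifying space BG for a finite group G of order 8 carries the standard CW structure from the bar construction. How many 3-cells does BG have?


In the bar-construction CW model of BG, the n-cells are indexed by
n-tuples [g_1|...|g_n] of non-identity elements of G (degenerate
simplices with some g_i = e do not contribute cells), so there are
(|G| - 1)^n n-cells.
For dim = 3 with |G| = 8:
cells = (8 - 1)^3 = 7^3 = 343

343


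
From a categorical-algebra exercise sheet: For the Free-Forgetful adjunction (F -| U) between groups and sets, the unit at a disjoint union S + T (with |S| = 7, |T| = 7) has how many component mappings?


The unit eta_X: X -> U(F(X)) of the Free-Forgetful adjunction
maps each element of X to a generator of F(X). For X = S + T (disjoint
union in Set), |S + T| = |S| + |T|.
Total mappings = 7 + 7 = 14.

14


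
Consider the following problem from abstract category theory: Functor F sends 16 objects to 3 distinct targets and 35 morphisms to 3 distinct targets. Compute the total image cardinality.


The image of F consists of distinct objects and distinct morphisms.
|Im(F)| on objects = 3
|Im(F)| on morphisms = 3
Total image cardinality = 3 + 3 = 6

6


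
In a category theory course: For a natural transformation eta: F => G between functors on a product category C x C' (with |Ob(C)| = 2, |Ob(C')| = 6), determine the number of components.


A natural transformation eta: F => G assigns one component morphism per
object of the domain category.
The domain is the product category C x C', so
|Ob(C x C')| = |Ob(C)| * |Ob(C')| = 2 * 6 = 12.
Therefore eta has 12 component morphisms.

12


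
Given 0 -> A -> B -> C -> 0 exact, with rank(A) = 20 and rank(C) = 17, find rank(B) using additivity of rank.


For a short exact sequence 0 -> A -> B -> C -> 0,
rank is additive: rank(B) = rank(A) + rank(C).
rank(B) = 20 + 17 = 37

37


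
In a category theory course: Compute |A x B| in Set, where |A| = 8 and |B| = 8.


In Set, the product A x B is the Cartesian product.
By the universal property, |A x B| = |A| * |B|.
|A x B| = 8 * 8 = 64

64


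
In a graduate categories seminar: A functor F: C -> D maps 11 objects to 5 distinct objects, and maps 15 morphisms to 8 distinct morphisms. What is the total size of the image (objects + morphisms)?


The image of F consists of distinct objects and distinct morphisms.
|Im(F)| on objects = 5
|Im(F)| on morphisms = 8
Total image cardinality = 5 + 8 = 13

13


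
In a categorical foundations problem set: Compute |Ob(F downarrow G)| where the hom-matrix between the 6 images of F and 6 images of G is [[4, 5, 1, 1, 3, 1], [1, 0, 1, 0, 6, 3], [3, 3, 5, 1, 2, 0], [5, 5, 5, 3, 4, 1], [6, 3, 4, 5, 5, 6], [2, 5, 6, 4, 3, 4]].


Objects of (F downarrow G) are triples (a, b, h: F(a)->G(b)).
The count equals the sum of all entries in the hom-matrix.
sum(row 0) = 15
sum(row 1) = 11
sum(row 2) = 14
sum(row 3) = 23
sum(row 4) = 29
sum(row 5) = 24
Grand total = 116

116


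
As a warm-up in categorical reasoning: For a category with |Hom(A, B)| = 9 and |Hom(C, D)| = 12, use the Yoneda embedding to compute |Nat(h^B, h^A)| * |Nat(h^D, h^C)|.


By the Yoneda lemma, Nat(h^B, h^A) is isomorphic to Hom(A, B),
so |Nat(h^B, h^A)| = |Hom(A, B)| and |Nat(h^D, h^C)| = |Hom(C, D)|.
|Hom(A, B)| = 9, |Hom(C, D)| = 12.
|Nat(h^B, h^A) x Nat(h^D, h^C)| = 9 * 12 = 108

108


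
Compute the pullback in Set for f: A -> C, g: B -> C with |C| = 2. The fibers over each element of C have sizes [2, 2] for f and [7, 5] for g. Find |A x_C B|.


The pullback A x_C B consists of pairs (a, b) with f(a) = g(b).
For each element c in C, the fiber product has |f^-1(c)| * |g^-1(c)| elements.
Summing over C: 2 * 7 + 2 * 5
= 14 + 10 = 24

24


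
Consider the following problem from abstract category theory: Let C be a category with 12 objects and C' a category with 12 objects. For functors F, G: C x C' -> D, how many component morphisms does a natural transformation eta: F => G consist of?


A natural transformation eta: F => G assigns one component morphism per
object of the domain category.
The domain is the product category C x C', so
|Ob(C x C')| = |Ob(C)| * |Ob(C')| = 12 * 12 = 144.
Therefore eta has 144 component morphisms.

144


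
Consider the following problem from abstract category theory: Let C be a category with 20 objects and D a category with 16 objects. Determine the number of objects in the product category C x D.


The product category C x D has objects that are pairs (c, d).
Number of pairs = |Ob(C)| * |Ob(D)| = 20 * 16 = 320

320


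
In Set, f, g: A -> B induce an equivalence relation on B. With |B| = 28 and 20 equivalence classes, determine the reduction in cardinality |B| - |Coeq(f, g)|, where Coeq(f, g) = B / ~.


The coequalizer Coeq(f, g) = B / ~ has one element per equivalence class.
|B| = 28, |Coeq(f, g)| = 20.
|B| - |Coeq(f, g)| = 28 - 20 = 8.

8
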